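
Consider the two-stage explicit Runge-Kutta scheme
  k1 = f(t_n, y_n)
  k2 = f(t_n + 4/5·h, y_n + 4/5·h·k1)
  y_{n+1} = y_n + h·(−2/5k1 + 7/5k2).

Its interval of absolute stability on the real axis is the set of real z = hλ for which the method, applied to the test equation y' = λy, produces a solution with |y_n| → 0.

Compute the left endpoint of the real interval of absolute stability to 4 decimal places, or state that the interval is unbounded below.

z* = -0.8929.

Set f=λy, z=hλ:
  k1=λy_n ⇒ h·k1=z·y_n;  k2=λ(1+4/5z)y_n ⇒ h·k2=z(1+4/5z)y_n
  y_{n+1}/y_n = 1 − 2/5z + 7/5z(1+4/5z) = 1 + z + 28/25z²
  R(z) = 1 + z + 28/25z².

Need |R(x)|<1, x<0.
x=-0.44: |R|=0.7768
R=1: x+28/25x²=0 ⇒ x=−25/28=-0.8929; min R=1−1/(4·28/25)=0.7768>−1
Confirm numerically:
  x=-0.734: |R|=0.86941 <1
  x=-0.543: |R|=0.78723 <1
  x=-0.421: |R|=0.77751 <1
  x=-1.254: |R|=1.50722 >1
  x=-1.186: |R|=1.38939 >1
  x=-0.926: |R|=1.03437 >1
So |R|<1 on (-0.8929, 0).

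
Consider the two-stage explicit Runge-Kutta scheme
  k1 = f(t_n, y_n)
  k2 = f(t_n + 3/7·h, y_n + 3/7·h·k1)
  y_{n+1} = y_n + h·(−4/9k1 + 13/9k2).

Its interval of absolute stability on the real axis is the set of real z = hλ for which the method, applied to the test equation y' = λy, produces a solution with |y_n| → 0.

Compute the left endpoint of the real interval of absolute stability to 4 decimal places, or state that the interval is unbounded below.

On y'=λy, z=hλ:
  k1=λy_n ⇒ h·k1=z·y_n;  k2=λ(1+3/7z)y_n ⇒ h·k2=z(1+3/7z)y_n
  y_{n+1}/y_n = 1 − 4/9z + 13/9z(1+3/7z) = 1 + z + 13/21z²
  so R(z) = 1 + z + 13/21z².

Solve |R(x)|<1 on ℝ⁻.
x=-0.53: |R|=0.6439
R=1: x+13/21x²=0 ⇒ x=−21/13=-1.6154; min R=1−1/(4·13/21)=0.5962>−1
Confirm numerically:
  x=-1.338: |R|=0.77025 <1
  x=-1.076: |R|=0.64072 <1
  x=-1.030: |R|=0.62675 <1
  x=-0.787: |R|=0.59642 <1
  x=-2.167: |R|=1.73998 >1
  x=-2.159: |R|=1.72655 >1
  x=-1.927: |R|=1.37173 >1
Stable set (-1.6154, 0).

left endpoint -1.6154.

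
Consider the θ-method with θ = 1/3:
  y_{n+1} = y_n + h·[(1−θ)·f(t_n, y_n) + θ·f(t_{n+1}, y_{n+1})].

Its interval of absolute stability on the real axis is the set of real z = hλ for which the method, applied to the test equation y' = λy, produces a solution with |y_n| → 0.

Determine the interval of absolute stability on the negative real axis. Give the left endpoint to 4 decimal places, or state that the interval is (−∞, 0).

z∈(-6.0000,0).

Set f=λy, z=hλ:
  y_{n+1} = y_n + z·[2/3·y_n + 1/3·y_{n+1}] ⇒ (1 − 1/3z)y_{n+1} = (1 + 2/3z)y_n
  ⇒ R(z) = (1 + 2/3z)/(1 − 1/3z).

Find x<0 with |R(x)|<1.
x=-1.04: |R|=0.2277
R=−1: 1+2/3x = −1+1/3x ⇒ -1/3x=2 ⇒ x=2/(-1/3)=-6.0000
Confirm numerically:
  x=-4.618: |R|=0.81859 <1
  x=-3.872: |R|=0.69034 <1
  x=-3.013: |R|=0.50324 <1
  x=-2.932: |R|=0.48281 <1
  x=-6.308: |R|=1.03309 >1
  x=-6.142: |R|=1.01553 >1
So |R|<1 on (-6.0000, 0).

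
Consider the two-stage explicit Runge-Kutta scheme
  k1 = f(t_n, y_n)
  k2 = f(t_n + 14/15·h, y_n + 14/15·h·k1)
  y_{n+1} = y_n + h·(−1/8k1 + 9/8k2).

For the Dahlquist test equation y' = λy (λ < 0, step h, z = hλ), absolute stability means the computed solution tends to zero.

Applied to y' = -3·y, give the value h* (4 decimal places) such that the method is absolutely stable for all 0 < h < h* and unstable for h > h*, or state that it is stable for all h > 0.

On y'=λy, z=hλ:
  k1=λy_n ⇒ h·k1=z·y_n;  k2=λ(1+14/15z)y_n ⇒ h·k2=z(1+14/15z)y_n
  y_{n+1}/y_n = 1 − 1/8z + 9/8z(1+14/15z) = 1 + z + 21/20z²
  R(z) = 1 + z + 21/20z².

Solve |R(x)|<1 on ℝ⁻.
x=-0.67: |R|=0.8013
R=1: x+21/20x²=0 ⇒ x=−20/21=-0.9524; min R=1−1/(4·21/20)=0.7619>−1
Confirm numerically:
  x=-0.805: |R|=0.87543 <1
  x=-0.791: |R|=0.86597 <1
  x=-0.492: |R|=0.76217 <1
  x=-0.454: |R|=0.76242 <1
  x=-1.540: |R|=1.95018 >1
  x=-1.531: |R|=1.93016 >1
  x=-1.127: |R|=1.20664 >1
Interval (-0.9524, 0).

(-0.9524,0); λ=-3 ⇒ h* = (20/21)/3 = 0.3175.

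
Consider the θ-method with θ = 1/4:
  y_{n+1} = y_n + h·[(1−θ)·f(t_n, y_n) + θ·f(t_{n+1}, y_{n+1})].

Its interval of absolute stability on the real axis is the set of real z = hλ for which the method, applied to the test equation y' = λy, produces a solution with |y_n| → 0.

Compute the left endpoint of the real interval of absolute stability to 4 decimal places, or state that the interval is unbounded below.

With y'=λy (z=hλ):
  y_{n+1} = y_n + z·[3/4·y_n + 1/4·y_{n+1}] ⇒ (1 − 1/4z)y_{n+1} = (1 + 3/4z)y_n
  R(z) = (1 + 3/4z)/(1 − 1/4z).

Find x<0 with |R(x)|<1.
x=-0.39: |R|=0.6446
R=−1: 1+3/4x = −1+1/4x ⇒ -1/2x=2 ⇒ x=2/(-1/2)=-4.0000
Confirm numerically:
  x=-3.980: |R|=0.99499 <1
  x=-3.360: |R|=0.82609 <1
  x=-3.195: |R|=0.77623 <1
  x=-2.405: |R|=0.50195 <1
  x=-4.429: |R|=1.10179 >1
  x=-4.381: |R|=1.09092 >1
  x=-4.352: |R|=1.08429 >1
Interval (-4.0000, 0).

left endpoint -4.0000.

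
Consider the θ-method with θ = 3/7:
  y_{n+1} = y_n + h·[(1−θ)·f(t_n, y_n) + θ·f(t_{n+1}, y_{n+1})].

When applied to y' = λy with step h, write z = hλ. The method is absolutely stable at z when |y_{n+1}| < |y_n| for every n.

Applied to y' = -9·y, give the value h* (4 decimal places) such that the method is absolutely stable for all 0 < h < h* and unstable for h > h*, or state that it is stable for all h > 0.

(-14.0000,0); λ=-9 ⇒ h* = (14)/9 = 1.5556.

Test eqn y'=λy, z=hλ:
  y_{n+1} = y_n + z·[4/7·y_n + 3/7·y_{n+1}] ⇒ (1 − 3/7z)y_{n+1} = (1 + 4/7z)y_n
  Hence R(z) = (1 + 4/7z)/(1 − 3/7z).

Solve |R(x)|<1 on ℝ⁻.
x=-1.62: |R|=0.0438
R=−1: 1+4/7x = −1+3/7x ⇒ -1/7x=2 ⇒ x=2/(-1/7)=-14.0000
Confirm numerically:
  x=-12.779: |R|=0.97307 <1
  x=-12.392: |R|=0.96360 <1
  x=-6.588: |R|=0.72306 <1
  x=-14.468: |R|=1.00928 >1
  x=-14.423: |R|=1.00841 >1
  x=-14.097: |R|=1.00197 >1
Interval (-14.0000, 0).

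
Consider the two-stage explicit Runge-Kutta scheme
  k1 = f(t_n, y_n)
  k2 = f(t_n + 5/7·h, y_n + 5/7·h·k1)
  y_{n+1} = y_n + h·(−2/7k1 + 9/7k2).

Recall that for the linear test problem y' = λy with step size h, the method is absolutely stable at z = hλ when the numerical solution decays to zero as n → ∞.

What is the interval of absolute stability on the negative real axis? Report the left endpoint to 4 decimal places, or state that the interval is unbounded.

Set f=λy, z=hλ:
  k1=λy_n ⇒ h·k1=z·y_n;  k2=λ(1+5/7z)y_n ⇒ h·k2=z(1+5/7z)y_n
  y_{n+1}/y_n = 1 − 2/7z + 9/7z(1+5/7z) = 1 + z + 45/49z²
  Hence R(z) = 1 + z + 45/49z².

Find x<0 with |R(x)|<1.
x=-1.13: |R|=1.0427
R=1: x+45/49x²=0 ⇒ x=−49/45=-1.0889; min R=1−1/(4·45/49)=0.7278>−1
Confirm numerically:
  x=-1.010: |R|=0.92683 <1
  x=-0.824: |R|=0.79955 <1
  x=-0.786: |R|=0.78136 <1
  x=-0.628: |R|=0.73419 <1
  x=-1.638: |R|=1.82602 >1
  x=-1.521: |R|=1.60359 >1
  x=-1.483: |R|=1.53676 >1
Stable set (-1.0889, 0).

z∈(-1.0889,0).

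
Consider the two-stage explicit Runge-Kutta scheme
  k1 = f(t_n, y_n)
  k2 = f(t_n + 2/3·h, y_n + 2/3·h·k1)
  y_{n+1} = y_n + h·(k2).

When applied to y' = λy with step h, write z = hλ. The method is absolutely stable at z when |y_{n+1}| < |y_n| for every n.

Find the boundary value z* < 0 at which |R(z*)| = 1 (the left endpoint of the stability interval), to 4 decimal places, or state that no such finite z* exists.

left endpoint -1.5000.

Test eqn y'=λy, z=hλ:
  k1=λy_n ⇒ h·k1=z·y_n;  k2=λ(1+2/3z)y_n ⇒ h·k2=z(1+2/3z)y_n
  y_{n+1}/y_n = 1 + z(1+2/3z) = 1 + z + 2/3z²
  R(z) = 1 + z + 2/3z².

Find x<0 with |R(x)|<1.
x=-1.55: |R|=1.0517
R=1: x+2/3x²=0 ⇒ x=−3/2=-1.5000; min R=1−1/(4·2/3)=0.6250>−1
Confirm numerically:
  x=-1.438: |R|=0.94056 <1
  x=-1.424: |R|=0.92785 <1
  x=-1.158: |R|=0.73598 <1
  x=-1.049: |R|=0.68460 <1
  x=-1.982: |R|=1.63688 >1
  x=-1.978: |R|=1.63032 >1
So |R|<1 on (-1.5000, 0).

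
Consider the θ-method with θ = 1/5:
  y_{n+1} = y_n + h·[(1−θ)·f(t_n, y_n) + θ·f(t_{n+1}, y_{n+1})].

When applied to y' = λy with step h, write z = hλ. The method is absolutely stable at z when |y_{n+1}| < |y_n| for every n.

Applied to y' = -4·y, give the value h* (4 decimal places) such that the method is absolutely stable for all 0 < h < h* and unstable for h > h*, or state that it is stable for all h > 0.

On y'=λy, z=hλ:
  y_{n+1} = y_n + z·[4/5·y_n + 1/5·y_{n+1}] ⇒ (1 − 1/5z)y_{n+1} = (1 + 4/5z)y_n
  Hence R(z) = (1 + 4/5z)/(1 − 1/5z).

Boundary: |R(x)|=1, x<0.
x=-0.79: |R|=0.3178
R=−1: 1+4/5x = −1+1/5x ⇒ -3/5x=2 ⇒ x=2/(-3/5)=-3.3333
Confirm numerically:
  x=-3.004: |R|=0.87656 <1
  x=-2.740: |R|=0.77003 <1
  x=-1.819: |R|=0.33377 <1
  x=-1.611: |R|=0.21842 <1
  x=-3.537: |R|=1.07157 >1
  x=-3.368: |R|=1.01243 >1
So |R|<1 on (-3.3333, 0).

(-3.3333,0); λ=-4 ⇒ h* = (10/3)/4 = 0.8333.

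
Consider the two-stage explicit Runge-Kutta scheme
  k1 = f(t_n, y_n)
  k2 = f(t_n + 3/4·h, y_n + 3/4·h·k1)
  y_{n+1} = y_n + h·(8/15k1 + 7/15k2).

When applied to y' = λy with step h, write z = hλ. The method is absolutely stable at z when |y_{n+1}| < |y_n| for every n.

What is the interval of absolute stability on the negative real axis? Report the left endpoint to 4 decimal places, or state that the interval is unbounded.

z∈(-2.8571,0).

Set f=λy, z=hλ:
  k1=λy_n ⇒ h·k1=z·y_n;  k2=λ(1+3/4z)y_n ⇒ h·k2=z(1+3/4z)y_n
  y_{n+1}/y_n = 1 + 8/15z + 7/15z(1+3/4z) = 1 + z + 7/20z²
  R(z) = 1 + z + 7/20z².

Solve |R(x)|<1 on ℝ⁻.
x=-0.62: |R|=0.5145
R=1: x+7/20x²=0 ⇒ x=−20/7=-2.8571; min R=1−1/(4·7/20)=0.2857>−1
Confirm numerically:
  x=-2.409: |R|=0.62215 <1
  x=-1.842: |R|=0.34554 <1
  x=-1.730: |R|=0.31751 <1
  x=-1.716: |R|=0.31463 <1
  x=-3.180: |R|=1.35934 >1
  x=-3.153: |R|=1.32649 >1
  x=-3.050: |R|=1.20587 >1
Stable set (-2.8571, 0).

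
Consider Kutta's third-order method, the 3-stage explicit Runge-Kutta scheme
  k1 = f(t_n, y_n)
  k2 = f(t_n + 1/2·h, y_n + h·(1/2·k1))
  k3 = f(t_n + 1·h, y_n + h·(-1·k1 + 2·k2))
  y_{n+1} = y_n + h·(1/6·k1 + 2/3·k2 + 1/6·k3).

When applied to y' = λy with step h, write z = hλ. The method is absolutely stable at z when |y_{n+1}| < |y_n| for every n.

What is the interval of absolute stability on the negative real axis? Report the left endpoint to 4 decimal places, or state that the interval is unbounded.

Set f=λy, z=hλ:
  order 3, 3-stage ⇒ R(z)=1+z+z^2/2+z^3/6
  (e.g. R(-0.77)=0.45036, |R|=0.45036)

Solve |R(x)|<1 on ℝ⁻.
x=-0.77: |R|=0.4504
|R(-2.47)|=0.9311 |R(-1.25)|=0.2057 |R(-1.08)|=0.2932
Bisect:
  x_lo=-3.0319 |R|=2.0808  x_hi=-0.1384 |R|=0.8707
  mid=-1.58514 |R|=0.00737 →hi
  mid=-2.30852 |R|=0.69434 →hi
  mid=-2.67020 |R|=1.27830 →lo
  mid=-2.48936 |R|=0.96196 →hi
  mid=-2.57978 |R|=1.11367 →lo
  mid=-2.53457 |R|=1.03625 →lo
  mid=-2.51197 |R|=0.99872 →hi
  mid=-2.52327 |R|=1.01739 →lo
  ...
  [-2.51285,-2.51267] ⇒ x*=-2.5127
So |R|<1 on (-2.5127, 0).

z∈(-2.5127,0).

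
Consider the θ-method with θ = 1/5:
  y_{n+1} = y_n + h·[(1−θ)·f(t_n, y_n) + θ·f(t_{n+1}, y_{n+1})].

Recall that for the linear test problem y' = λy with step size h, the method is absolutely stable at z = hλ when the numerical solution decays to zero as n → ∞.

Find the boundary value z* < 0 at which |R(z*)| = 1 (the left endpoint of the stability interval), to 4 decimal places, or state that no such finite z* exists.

With y'=λy (z=hλ):
  y_{n+1} = y_n + z·[4/5·y_n + 1/5·y_{n+1}] ⇒ (1 − 1/5z)y_{n+1} = (1 + 4/5z)y_n
  so R(z) = (1 + 4/5z)/(1 − 1/5z).

Find x<0 with |R(x)|<1.
x=-0.57: |R|=0.4883
R=−1: 1+4/5x = −1+1/5x ⇒ -3/5x=2 ⇒ x=2/(-3/5)=-3.3333
Confirm numerically:
  x=-3.045: |R|=0.89248 <1
  x=-2.233: |R|=0.54362 <1
  x=-2.089: |R|=0.47341 <1
  x=-1.922: |R|=0.38833 <1
  x=-3.734: |R|=1.13762 >1
  x=-3.525: |R|=1.06745 >1
  x=-3.450: |R|=1.04142 >1
Interval (-3.3333, 0).

left endpoint -3.3333.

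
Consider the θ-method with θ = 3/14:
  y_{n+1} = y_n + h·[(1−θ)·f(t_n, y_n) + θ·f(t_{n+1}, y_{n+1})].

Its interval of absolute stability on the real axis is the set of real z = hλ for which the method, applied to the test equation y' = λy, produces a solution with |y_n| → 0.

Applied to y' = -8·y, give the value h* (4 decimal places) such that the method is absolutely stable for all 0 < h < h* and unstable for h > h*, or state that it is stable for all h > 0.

On y'=λy, z=hλ:
  y_{n+1} = y_n + z·[11/14·y_n + 3/14·y_{n+1}] ⇒ (1 − 3/14z)y_{n+1} = (1 + 11/14z)y_n
  ⇒ R(z) = (1 + 11/14z)/(1 − 3/14z).

Need |R(x)|<1, x<0.
x=-1.49: |R|=0.1294
R=−1: 1+11/14x = −1+3/14x ⇒ -4/7x=2 ⇒ x=2/(-4/7)=-3.5000
Confirm numerically:
  x=-3.208: |R|=0.90112 <1
  x=-2.446: |R|=0.60484 <1
  x=-2.264: |R|=0.52443 <1
  x=-3.674: |R|=1.05563 >1
  x=-3.593: |R|=1.03003 >1
So |R|<1 on (-3.5000, 0).

(-3.5000,0); λ=-8 ⇒ h* = (7/2)/8 = 0.4375.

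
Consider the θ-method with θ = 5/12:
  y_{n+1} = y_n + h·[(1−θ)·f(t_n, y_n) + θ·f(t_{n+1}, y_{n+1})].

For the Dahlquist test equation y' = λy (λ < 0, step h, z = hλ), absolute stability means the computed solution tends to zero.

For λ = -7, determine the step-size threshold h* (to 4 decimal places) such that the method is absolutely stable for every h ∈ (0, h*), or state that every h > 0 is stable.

(-12.0000,0); λ=-7 ⇒ h* = (12)/7 = 1.7143.

Set f=λy, z=hλ:
  y_{n+1} = y_n + z·[7/12·y_n + 5/12·y_{n+1}] ⇒ (1 − 5/12z)y_{n+1} = (1 + 7/12z)y_n
  so R(z) = (1 + 7/12z)/(1 − 5/12z).

Boundary: |R(x)|=1, x<0.
x=-1.02: |R|=0.2842
R=−1: 1+7/12x = −1+5/12x ⇒ -1/6x=2 ⇒ x=2/(-1/6)=-12.0000
Confirm numerically:
  x=-10.411: |R|=0.95039 <1
  x=-7.715: |R|=0.83055 <1
  x=-5.492: |R|=0.67015 <1
  x=-12.587: |R|=1.01567 >1
  x=-12.110: |R|=1.00303 >1
  x=-12.048: |R|=1.00133 >1
So |R|<1 on (-12.0000, 0).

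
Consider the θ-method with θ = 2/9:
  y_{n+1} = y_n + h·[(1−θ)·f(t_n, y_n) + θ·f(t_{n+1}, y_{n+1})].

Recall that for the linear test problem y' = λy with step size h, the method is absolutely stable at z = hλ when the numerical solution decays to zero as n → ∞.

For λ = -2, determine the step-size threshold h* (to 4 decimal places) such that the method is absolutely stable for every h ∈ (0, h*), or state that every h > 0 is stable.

(-3.6000,0); λ=-2 ⇒ h* = (18/5)/2 = 1.8000.

Test eqn y'=λy, z=hλ:
  y_{n+1} = y_n + z·[7/9·y_n + 2/9·y_{n+1}] ⇒ (1 − 2/9z)y_{n+1} = (1 + 7/9z)y_n
  ⇒ R(z) = (1 + 7/9z)/(1 − 2/9z).

Find x<0 with |R(x)|<1.
x=-1.52: |R|=0.1362
R=−1: 1+7/9x = −1+2/9x ⇒ -5/9x=2 ⇒ x=2/(-5/9)=-3.6000
Confirm numerically:
  x=-3.187: |R|=0.86568 <1
  x=-2.545: |R|=0.62562 <1
  x=-2.019: |R|=0.39370 <1
  x=-3.930: |R|=1.09786 >1
  x=-3.839: |R|=1.07165 >1
  x=-3.627: |R|=1.00831 >1
Interval (-3.6000, 0).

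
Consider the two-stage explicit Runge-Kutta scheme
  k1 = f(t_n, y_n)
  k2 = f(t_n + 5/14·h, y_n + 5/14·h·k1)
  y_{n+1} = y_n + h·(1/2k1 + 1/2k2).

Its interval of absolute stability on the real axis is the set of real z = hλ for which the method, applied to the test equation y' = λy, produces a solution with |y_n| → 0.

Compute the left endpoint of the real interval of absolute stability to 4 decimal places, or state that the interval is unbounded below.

Test eqn y'=λy, z=hλ:
  k1=λy_n ⇒ h·k1=z·y_n;  k2=λ(1+5/14z)y_n ⇒ h·k2=z(1+5/14z)y_n
  y_{n+1}/y_n = 1 + 1/2z + 1/2z(1+5/14z) = 1 + z + 5/28z²
  ⇒ R(z) = 1 + z + 5/28z².

Solve |R(x)|<1 on ℝ⁻.
x=-1.74: |R|=0.1994
R=1: x+5/28x²=0 ⇒ x=−28/5=-5.6000; min R=1−1/(4·5/28)=-0.4000>−1
Confirm numerically:
  x=-4.955: |R|=0.42929 <1
  x=-4.101: |R|=0.09775 <1
  x=-3.532: |R|=0.30432 <1
  x=-2.417: |R|=0.37381 <1
  x=-6.187: |R|=1.64853 >1
  x=-6.155: |R|=1.61000 >1
  x=-5.973: |R|=1.39784 >1
Stable set (-5.6000, 0).

z* = -5.6000.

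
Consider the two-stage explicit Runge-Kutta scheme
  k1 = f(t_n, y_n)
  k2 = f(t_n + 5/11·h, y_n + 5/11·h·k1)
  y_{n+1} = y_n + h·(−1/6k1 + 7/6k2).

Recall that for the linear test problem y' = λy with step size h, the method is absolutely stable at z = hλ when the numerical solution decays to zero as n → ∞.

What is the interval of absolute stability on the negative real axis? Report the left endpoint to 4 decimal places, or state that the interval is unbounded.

Test eqn y'=λy, z=hλ:
  k1=λy_n ⇒ h·k1=z·y_n;  k2=λ(1+5/11z)y_n ⇒ h·k2=z(1+5/11z)y_n
  y_{n+1}/y_n = 1 − 1/6z + 7/6z(1+5/11z) = 1 + z + 35/66z²
  so R(z) = 1 + z + 35/66z².

Solve |R(x)|<1 on ℝ⁻.
x=-0.44: |R|=0.6627
R=1: x+35/66x²=0 ⇒ x=−66/35=-1.8857; min R=1−1/(4·35/66)=0.5286>−1
Confirm numerically:
  x=-1.202: |R|=0.56418 <1
  x=-1.042: |R|=0.53378 <1
  x=-0.810: |R|=0.53793 <1
  x=-0.806: |R|=0.53850 <1
  x=-2.208: |R|=1.37737 >1
  x=-2.173: |R|=1.33105 >1
Stable set (-1.8857, 0).

(-1.8857, 0).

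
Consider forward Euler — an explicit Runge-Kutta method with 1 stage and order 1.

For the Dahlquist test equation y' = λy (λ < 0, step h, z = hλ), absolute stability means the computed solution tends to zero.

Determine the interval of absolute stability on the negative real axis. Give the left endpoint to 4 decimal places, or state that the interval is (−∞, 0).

(-2.0000, 0).

Set f=λy, z=hλ:
  order 1, 1-stage ⇒ R(z)=1+z
  (e.g. R(-1.72)=-0.72000, |R|=0.72000)

Find x<0 with |R(x)|<1.
x=-1.72: |R|=0.7200
|R(-1.53)|=0.5300 |R(-0.92)|=0.0800
Bisect:
  x_lo=-2.3211 |R|=1.3211  x_hi=-0.3172 |R|=0.6828
  mid=-1.31916 |R|=0.31916 →hi
  mid=-1.82013 |R|=0.82013 →hi
  mid=-2.07062 |R|=1.07062 →lo
  mid=-1.94538 |R|=0.94538 →hi
  mid=-2.00800 |R|=1.00800 →lo
  mid=-1.97669 |R|=0.97669 →hi
  mid=-1.99234 |R|=0.99234 →hi
  ...
  [-2.00005,-1.99993] ⇒ x*=-2.0000
Stable set (-2.0000, 0).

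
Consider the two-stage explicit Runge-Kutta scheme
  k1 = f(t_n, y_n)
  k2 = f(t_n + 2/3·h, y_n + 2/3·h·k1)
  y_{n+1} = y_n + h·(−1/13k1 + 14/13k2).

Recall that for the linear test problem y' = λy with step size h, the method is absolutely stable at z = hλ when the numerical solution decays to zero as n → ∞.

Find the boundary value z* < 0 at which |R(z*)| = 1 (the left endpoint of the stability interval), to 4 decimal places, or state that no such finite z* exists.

On y'=λy, z=hλ:
  k1=λy_n ⇒ h·k1=z·y_n;  k2=λ(1+2/3z)y_n ⇒ h·k2=z(1+2/3z)y_n
  y_{n+1}/y_n = 1 − 1/13z + 14/13z(1+2/3z) = 1 + z + 28/39z²
  Hence R(z) = 1 + z + 28/39z².

Boundary: |R(x)|=1, x<0.
x=-1.15: |R|=0.7995
R=1: x+28/39x²=0 ⇒ x=−39/28=-1.3929; min R=1−1/(4·28/39)=0.6518>−1
Confirm numerically:
  x=-1.330: |R|=0.93998 <1
  x=-1.152: |R|=0.80079 <1
  x=-0.697: |R|=0.65179 <1
  x=-1.946: |R|=1.77281 >1
  x=-1.913: |R|=1.71438 >1
  x=-1.725: |R|=1.41135 >1
So |R|<1 on (-1.3929, 0).

left endpoint -1.3929.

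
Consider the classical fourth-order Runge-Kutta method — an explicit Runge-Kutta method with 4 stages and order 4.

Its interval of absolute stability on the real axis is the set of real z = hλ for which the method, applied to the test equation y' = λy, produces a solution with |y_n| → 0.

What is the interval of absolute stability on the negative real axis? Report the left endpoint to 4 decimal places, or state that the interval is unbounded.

z∈(-2.7853,0).

Set f=λy, z=hλ:
  order 4, 4-stage ⇒ R(z)=1+z+z^2/2+z^3/6+z^4/24
  (e.g. R(-1.49)=0.27409, |R|=0.27409)

Solve |R(x)|<1 on ℝ⁻.
x=-1.49: |R|=0.2741
|R(-2.85)|=1.1020 |R(-2.44)|=0.5926 |R(-1.61)|=0.2705
Bisect:
  x_lo=-3.4865 |R|=2.6846  x_hi=-0.2407 |R|=0.7860
  mid=-1.86362 |R|=0.29677 →hi
  mid=-2.67506 |R|=0.84613 →hi
  mid=-3.08078 |R|=1.54490 →lo
  mid=-2.87792 |R|=1.14888 →lo
  mid=-2.77649 |R|=0.98681 →hi
  mid=-2.82721 |R|=1.06505 →lo
  mid=-2.80185 |R|=1.02525 →lo
  mid=-2.78917 |R|=1.00586 →lo
  mid=-2.78283 |R|=0.99629 →hi
  ...
  [-2.78541,-2.78521] ⇒ x*=-2.7853
Stable set (-2.7853, 0).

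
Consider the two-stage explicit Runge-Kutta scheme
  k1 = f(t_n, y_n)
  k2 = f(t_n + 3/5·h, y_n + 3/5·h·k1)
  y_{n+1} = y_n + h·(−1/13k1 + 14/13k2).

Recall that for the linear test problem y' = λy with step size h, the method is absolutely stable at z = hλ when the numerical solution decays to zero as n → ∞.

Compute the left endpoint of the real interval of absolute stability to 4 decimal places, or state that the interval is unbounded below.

z* = -1.5476.

On y'=λy, z=hλ:
  k1=λy_n ⇒ h·k1=z·y_n;  k2=λ(1+3/5z)y_n ⇒ h·k2=z(1+3/5z)y_n
  y_{n+1}/y_n = 1 − 1/13z + 14/13z(1+3/5z) = 1 + z + 42/65z²
  Hence R(z) = 1 + z + 42/65z².

Find x<0 with |R(x)|<1.
x=-1.63: |R|=1.0868
R=1: x+42/65x²=0 ⇒ x=−65/42=-1.5476; min R=1−1/(4·42/65)=0.6131>−1
Confirm numerically:
  x=-1.241: |R|=0.75413 <1
  x=-1.203: |R|=0.73212 <1
  x=-1.047: |R|=0.66132 <1
  x=-1.034: |R|=0.65684 <1
  x=-2.105: |R|=1.75812 >1
  x=-1.794: |R|=1.28560 >1
  x=-1.744: |R|=1.22130 >1
So |R|<1 on (-1.5476, 0).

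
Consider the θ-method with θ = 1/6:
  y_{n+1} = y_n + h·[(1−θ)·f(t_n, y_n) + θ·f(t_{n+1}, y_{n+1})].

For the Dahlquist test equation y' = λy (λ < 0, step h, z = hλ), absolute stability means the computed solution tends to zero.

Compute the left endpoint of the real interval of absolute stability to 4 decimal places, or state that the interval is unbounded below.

z* = -3.0000.

With y'=λy (z=hλ):
  y_{n+1} = y_n + z·[5/6·y_n + 1/6·y_{n+1}] ⇒ (1 − 1/6z)y_{n+1} = (1 + 5/6z)y_n
  R(z) = (1 + 5/6z)/(1 − 1/6z).

Need |R(x)|<1, x<0.
x=-1.41: |R|=0.1417
R=−1: 1+5/6x = −1+1/6x ⇒ -2/3x=2 ⇒ x=2/(-2/3)=-3.0000
Confirm numerically:
  x=-2.942: |R|=0.97406 <1
  x=-2.523: |R|=0.77614 <1
  x=-1.859: |R|=0.41926 <1
  x=-1.575: |R|=0.24752 <1
  x=-3.525: |R|=1.22047 >1
  x=-3.048: |R|=1.02122 >1
So |R|<1 on (-3.0000, 0).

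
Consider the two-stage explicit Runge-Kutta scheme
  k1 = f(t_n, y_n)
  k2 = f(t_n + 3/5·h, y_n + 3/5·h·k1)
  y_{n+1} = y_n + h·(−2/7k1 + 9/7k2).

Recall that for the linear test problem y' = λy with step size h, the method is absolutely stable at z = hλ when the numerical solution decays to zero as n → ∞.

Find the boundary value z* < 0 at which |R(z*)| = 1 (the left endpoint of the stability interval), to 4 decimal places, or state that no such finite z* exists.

z* = -1.2963.

Test eqn y'=λy, z=hλ:
  k1=λy_n ⇒ h·k1=z·y_n;  k2=λ(1+3/5z)y_n ⇒ h·k2=z(1+3/5z)y_n
  y_{n+1}/y_n = 1 − 2/7z + 9/7z(1+3/5z) = 1 + z + 27/35z²
  Hence R(z) = 1 + z + 27/35z².

Need |R(x)|<1, x<0.
x=-1.16: |R|=0.8780
R=1: x+27/35x²=0 ⇒ x=−35/27=-1.2963; min R=1−1/(4·27/35)=0.6759>−1
Confirm numerically:
  x=-1.210: |R|=0.91945 <1
  x=-0.920: |R|=0.73294 <1
  x=-0.783: |R|=0.68995 <1
  x=-0.522: |R|=0.68820 <1
  x=-1.769: |R|=1.64508 >1
  x=-1.724: |R|=1.56882 >1
  x=-1.409: |R|=1.12250 >1
So |R|<1 on (-1.2963, 0).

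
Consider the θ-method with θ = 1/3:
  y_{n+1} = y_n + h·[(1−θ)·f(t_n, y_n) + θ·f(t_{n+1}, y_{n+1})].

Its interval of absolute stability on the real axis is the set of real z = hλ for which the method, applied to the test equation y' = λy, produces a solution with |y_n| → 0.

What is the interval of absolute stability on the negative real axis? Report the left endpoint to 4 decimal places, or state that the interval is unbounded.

With y'=λy (z=hλ):
  y_{n+1} = y_n + z·[2/3·y_n + 1/3·y_{n+1}] ⇒ (1 − 1/3z)y_{n+1} = (1 + 2/3z)y_n
  R(z) = (1 + 2/3z)/(1 − 1/3z).

Find x<0 with |R(x)|<1.
x=-1.28: |R|=0.1028
R=−1: 1+2/3x = −1+1/3x ⇒ -1/3x=2 ⇒ x=2/(-1/3)=-6.0000
Confirm numerically:
  x=-4.935: |R|=0.86578 <1
  x=-3.875: |R|=0.69091 <1
  x=-2.999: |R|=0.49975 <1
  x=-2.897: |R|=0.47380 <1
  x=-6.600: |R|=1.06250 >1
  x=-6.598: |R|=1.06230 >1
  x=-6.203: |R|=1.02206 >1
Stable set (-6.0000, 0).

(-6.0000, 0).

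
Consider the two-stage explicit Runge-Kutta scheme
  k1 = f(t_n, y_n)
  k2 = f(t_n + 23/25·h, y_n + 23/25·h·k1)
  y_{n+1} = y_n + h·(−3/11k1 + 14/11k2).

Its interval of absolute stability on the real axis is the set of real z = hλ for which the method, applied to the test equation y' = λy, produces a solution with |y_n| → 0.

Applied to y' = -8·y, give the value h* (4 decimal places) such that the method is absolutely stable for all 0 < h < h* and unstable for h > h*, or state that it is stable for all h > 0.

On y'=λy, z=hλ:
  k1=λy_n ⇒ h·k1=z·y_n;  k2=λ(1+23/25z)y_n ⇒ h·k2=z(1+23/25z)y_n
  y_{n+1}/y_n = 1 − 3/11z + 14/11z(1+23/25z) = 1 + z + 322/275z²
  ⇒ R(z) = 1 + z + 322/275z².

Find x<0 with |R(x)|<1.
x=-1.58: |R|=2.3431
R=1: x+322/275x²=0 ⇒ x=−275/322=-0.8540; min R=1−1/(4·322/275)=0.7865>−1
Confirm numerically:
  x=-0.600: |R|=0.82153 <1
  x=-0.587: |R|=0.81646 <1
  x=-0.403: |R|=0.78717 <1
  x=-1.426: |R|=1.95502 >1
  x=-1.065: |R|=1.26307 >1
  x=-0.976: |R|=1.13938 >1
Stable set (-0.8540, 0).

(-0.8540,0); λ=-8 ⇒ h* = (275/322)/8 = 0.1068.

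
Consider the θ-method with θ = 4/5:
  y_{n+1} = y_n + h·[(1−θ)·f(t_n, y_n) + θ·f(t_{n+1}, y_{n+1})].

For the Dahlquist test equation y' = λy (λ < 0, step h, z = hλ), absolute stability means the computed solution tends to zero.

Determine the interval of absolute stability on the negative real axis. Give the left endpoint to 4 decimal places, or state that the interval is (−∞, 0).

On y'=λy, z=hλ:
  y_{n+1} = y_n + z·[1/5·y_n + 4/5·y_{n+1}] ⇒ (1 − 4/5z)y_{n+1} = (1 + 1/5z)y_n
  Hence R(z) = (1 + 1/5z)/(1 − 4/5z).

Need |R(x)|<1, x<0.
x=-0.37: |R|=0.7145
x=-2: |R|=0.2308
x=-10: |R|=0.1111
x=-100: |R|=0.2346
θ=4/5≥1/2 ⇒ |1+1/5x|<|1−4/5x| ∀x<0 ⇒ interval (−∞,0).

interval (−∞, 0).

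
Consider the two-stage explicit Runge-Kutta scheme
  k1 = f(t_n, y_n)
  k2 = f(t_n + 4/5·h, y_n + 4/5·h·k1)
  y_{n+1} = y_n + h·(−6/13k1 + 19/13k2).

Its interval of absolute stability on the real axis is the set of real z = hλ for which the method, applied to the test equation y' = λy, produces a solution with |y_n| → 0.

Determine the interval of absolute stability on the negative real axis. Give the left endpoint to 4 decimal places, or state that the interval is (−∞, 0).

Test eqn y'=λy, z=hλ:
  k1=λy_n ⇒ h·k1=z·y_n;  k2=λ(1+4/5z)y_n ⇒ h·k2=z(1+4/5z)y_n
  y_{n+1}/y_n = 1 − 6/13z + 19/13z(1+4/5z) = 1 + z + 76/65z²
  so R(z) = 1 + z + 76/65z².

Boundary: |R(x)|=1, x<0.
x=-1.79: |R|=2.9563
R=1: x+76/65x²=0 ⇒ x=−65/76=-0.8553; min R=1−1/(4·76/65)=0.7862>−1
Confirm numerically:
  x=-0.760: |R|=0.91535 <1
  x=-0.733: |R|=0.89521 <1
  x=-0.600: |R|=0.82092 <1
  x=-0.592: |R|=0.81777 <1
  x=-1.328: |R|=1.73404 >1
  x=-0.883: |R|=1.02864 >1
Interval (-0.8553, 0).

(-0.8553, 0).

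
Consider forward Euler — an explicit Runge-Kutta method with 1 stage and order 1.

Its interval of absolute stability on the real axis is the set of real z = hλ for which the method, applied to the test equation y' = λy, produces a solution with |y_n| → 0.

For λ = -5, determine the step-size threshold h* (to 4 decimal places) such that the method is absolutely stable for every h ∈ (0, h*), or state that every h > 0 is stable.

Set f=λy, z=hλ:
  order 1, 1-stage ⇒ R(z)=1+z
  (e.g. R(-0.96)=0.04000, |R|=0.04000)

Boundary: |R(x)|=1, x<0.
x=-0.96: |R|=0.0400
|R(-1.59)|=0.5900 |R(-1.56)|=0.5600 |R(-1.48)|=0.4800
Bisect:
  x_lo=-2.8714 |R|=1.8714  x_hi=-0.2786 |R|=0.7214
  mid=-1.57502 |R|=0.57502 →hi
  mid=-2.22323 |R|=1.22323 →lo
  mid=-1.89913 |R|=0.89913 →hi
  mid=-2.06118 |R|=1.06118 →lo
  mid=-1.98015 |R|=0.98015 →hi
  mid=-2.02067 |R|=1.02067 →lo
  mid=-2.00041 |R|=1.00041 →lo
  mid=-1.99028 |R|=0.99028 →hi
  ...
  [-2.00009,-1.99994] ⇒ x*=-2.0000
Stable set (-2.0000, 0).

(-2.0000,0); λ=-5 ⇒ h* = 0.4000.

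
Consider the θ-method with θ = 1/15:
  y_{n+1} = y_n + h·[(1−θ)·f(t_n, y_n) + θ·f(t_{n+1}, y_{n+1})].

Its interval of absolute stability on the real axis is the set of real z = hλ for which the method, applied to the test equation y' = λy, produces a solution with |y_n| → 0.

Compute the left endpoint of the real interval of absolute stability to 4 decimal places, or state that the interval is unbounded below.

Test eqn y'=λy, z=hλ:
  y_{n+1} = y_n + z·[14/15·y_n + 1/15·y_{n+1}] ⇒ (1 − 1/15z)y_{n+1} = (1 + 14/15z)y_n
  R(z) = (1 + 14/15z)/(1 − 1/15z).

Need |R(x)|<1, x<0.
x=-1.34: |R|=0.2301
R=−1: 1+14/15x = −1+1/15x ⇒ -13/15x=2 ⇒ x=2/(-13/15)=-2.3077
Confirm numerically:
  x=-1.870: |R|=0.66271 <1
  x=-1.407: |R|=0.28634 <1
  x=-1.365: |R|=0.25115 <1
  x=-1.343: |R|=0.23264 <1
  x=-2.734: |R|=1.31251 >1
  x=-2.604: |R|=1.21881 >1
Stable set (-2.3077, 0).

left endpoint -2.3077.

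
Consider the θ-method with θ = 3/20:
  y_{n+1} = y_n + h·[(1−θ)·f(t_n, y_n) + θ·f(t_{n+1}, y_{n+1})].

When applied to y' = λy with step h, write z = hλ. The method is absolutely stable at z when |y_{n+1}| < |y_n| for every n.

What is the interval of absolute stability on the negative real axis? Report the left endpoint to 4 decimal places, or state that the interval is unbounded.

z∈(-2.8571,0).

Set f=λy, z=hλ:
  y_{n+1} = y_n + z·[17/20·y_n + 3/20·y_{n+1}] ⇒ (1 − 3/20z)y_{n+1} = (1 + 17/20z)y_n
  ⇒ R(z) = (1 + 17/20z)/(1 − 3/20z).

Need |R(x)|<1, x<0.
x=-0.81: |R|=0.2778
R=−1: 1+17/20x = −1+3/20x ⇒ -7/10x=2 ⇒ x=2/(-7/10)=-2.8571
Confirm numerically:
  x=-2.150: |R|=0.62571 <1
  x=-1.810: |R|=0.42352 <1
  x=-1.468: |R|=0.20308 <1
  x=-3.424: |R|=1.26216 >1
  x=-3.274: |R|=1.19569 >1
  x=-3.131: |R|=1.13044 >1
Interval (-2.8571, 0).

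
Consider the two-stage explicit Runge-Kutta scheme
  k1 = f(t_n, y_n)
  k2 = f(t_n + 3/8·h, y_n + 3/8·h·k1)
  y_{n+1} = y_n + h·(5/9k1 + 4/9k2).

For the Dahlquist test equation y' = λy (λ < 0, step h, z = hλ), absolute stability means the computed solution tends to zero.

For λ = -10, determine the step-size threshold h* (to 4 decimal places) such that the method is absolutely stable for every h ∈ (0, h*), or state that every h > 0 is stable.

With y'=λy (z=hλ):
  k1=λy_n ⇒ h·k1=z·y_n;  k2=λ(1+3/8z)y_n ⇒ h·k2=z(1+3/8z)y_n
  y_{n+1}/y_n = 1 + 5/9z + 4/9z(1+3/8z) = 1 + z + 1/6z²
  Hence R(z) = 1 + z + 1/6z².

Find x<0 with |R(x)|<1.
x=-1.03: |R|=0.1468
R=1: x+1/6x²=0 ⇒ x=−6=-6.0000; min R=1−1/(4·1/6)=-0.5000>−1
Confirm numerically:
  x=-5.564: |R|=0.59568 <1
  x=-5.560: |R|=0.59227 <1
  x=-5.218: |R|=0.31992 <1
  x=-5.177: |R|=0.28989 <1
  x=-6.406: |R|=1.43347 >1
  x=-6.323: |R|=1.34039 >1
  x=-6.310: |R|=1.32602 >1
Stable set (-6.0000, 0).

(-6.0000,0); λ=-10 ⇒ h* = (6)/10 = 0.6000.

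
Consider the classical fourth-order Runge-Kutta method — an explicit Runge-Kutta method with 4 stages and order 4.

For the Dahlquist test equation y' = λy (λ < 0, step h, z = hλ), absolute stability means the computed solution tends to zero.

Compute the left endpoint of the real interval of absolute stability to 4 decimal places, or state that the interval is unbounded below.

Test eqn y'=λy, z=hλ:
  order 4, 4-stage ⇒ R(z)=1+z+z^2/2+z^3/6+z^4/24
  (e.g. R(-0.5)=0.60677, |R|=0.60677)

Boundary: |R(x)|=1, x<0.
x=-0.5: |R|=0.6068
|R(-2.81)|=1.0379 |R(-1.66)|=0.2718 |R(-0.66)|=0.5178
Bisect:
  x_lo=-3.6251 |R|=3.2013  x_hi=-0.1271 |R|=0.8806
  mid=-1.87610 |R|=0.29940 →hi
  mid=-2.75058 |R|=0.94892 →hi
  mid=-3.18782 |R|=1.79701 →lo
  mid=-2.96920 |R|=1.31459 →lo
  mid=-2.85989 |R|=1.11843 →lo
  mid=-2.80524 |R|=1.03049 →lo
  mid=-2.77791 |R|=0.98893 →hi
  mid=-2.79158 |R|=1.00951 →lo
  mid=-2.78474 |R|=0.99917 →hi
  ...
  [-2.78538,-2.78517] ⇒ x*=-2.7853
So |R|<1 on (-2.7853, 0).

left endpoint -2.7853.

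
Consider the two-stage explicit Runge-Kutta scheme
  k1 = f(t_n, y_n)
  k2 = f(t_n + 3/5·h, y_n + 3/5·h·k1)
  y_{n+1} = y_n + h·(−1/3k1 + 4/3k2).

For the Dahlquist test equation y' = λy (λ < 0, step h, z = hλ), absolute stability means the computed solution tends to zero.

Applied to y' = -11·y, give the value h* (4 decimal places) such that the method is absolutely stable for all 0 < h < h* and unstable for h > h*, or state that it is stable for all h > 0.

(-1.2500,0); λ=-11 ⇒ h* = (5/4)/11 = 0.1136.

Set f=λy, z=hλ:
  k1=λy_n ⇒ h·k1=z·y_n;  k2=λ(1+3/5z)y_n ⇒ h·k2=z(1+3/5z)y_n
  y_{n+1}/y_n = 1 − 1/3z + 4/3z(1+3/5z) = 1 + z + 4/5z²
  Hence R(z) = 1 + z + 4/5z².

Need |R(x)|<1, x<0.
x=-0.7: |R|=0.6920
R=1: x+4/5x²=0 ⇒ x=−5/4=-1.2500; min R=1−1/(4·4/5)=0.6875>−1
Confirm numerically:
  x=-0.969: |R|=0.78217 <1
  x=-0.905: |R|=0.75022 <1
  x=-0.880: |R|=0.73952 <1
  x=-1.753: |R|=1.70541 >1
  x=-1.699: |R|=1.61028 >1
  x=-1.552: |R|=1.37496 >1
So |R|<1 on (-1.2500, 0).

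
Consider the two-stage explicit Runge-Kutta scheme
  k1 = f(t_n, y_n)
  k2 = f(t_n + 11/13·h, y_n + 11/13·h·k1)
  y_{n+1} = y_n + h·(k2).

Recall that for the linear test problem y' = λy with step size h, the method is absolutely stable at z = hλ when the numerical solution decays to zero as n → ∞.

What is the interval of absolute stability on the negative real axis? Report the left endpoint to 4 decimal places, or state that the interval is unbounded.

Test eqn y'=λy, z=hλ:
  k1=λy_n ⇒ h·k1=z·y_n;  k2=λ(1+11/13z)y_n ⇒ h·k2=z(1+11/13z)y_n
  y_{n+1}/y_n = 1 + z(1+11/13z) = 1 + z + 11/13z²
  R(z) = 1 + z + 11/13z².

Need |R(x)|<1, x<0.
x=-1: |R|=0.8462
R=1: x+11/13x²=0 ⇒ x=−13/11=-1.1818; min R=1−1/(4·11/13)=0.7045>−1
Confirm numerically:
  x=-1.074: |R|=0.90202 <1
  x=-0.948: |R|=0.81244 <1
  x=-0.923: |R|=0.79786 <1
  x=-0.709: |R|=0.71635 <1
  x=-1.639: |R|=1.63404 >1
  x=-1.636: |R|=1.62873 >1
  x=-1.554: |R|=1.48939 >1
Stable set (-1.1818, 0).

z∈(-1.1818,0).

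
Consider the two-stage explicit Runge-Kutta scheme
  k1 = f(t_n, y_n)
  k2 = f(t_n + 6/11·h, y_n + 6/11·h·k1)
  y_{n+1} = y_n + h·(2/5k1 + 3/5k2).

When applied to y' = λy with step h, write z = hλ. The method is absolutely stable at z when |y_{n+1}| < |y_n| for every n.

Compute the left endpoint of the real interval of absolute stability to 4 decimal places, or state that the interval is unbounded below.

left endpoint -3.0556.

Set f=λy, z=hλ:
  k1=λy_n ⇒ h·k1=z·y_n;  k2=λ(1+6/11z)y_n ⇒ h·k2=z(1+6/11z)y_n
  y_{n+1}/y_n = 1 + 2/5z + 3/5z(1+6/11z) = 1 + z + 18/55z²
  R(z) = 1 + z + 18/55z².

Boundary: |R(x)|=1, x<0.
x=-1.35: |R|=0.2465
R=1: x+18/55x²=0 ⇒ x=−55/18=-3.0556; min R=1−1/(4·18/55)=0.2361>−1
Confirm numerically:
  x=-2.865: |R|=0.82133 <1
  x=-2.836: |R|=0.79622 <1
  x=-1.724: |R|=0.24871 <1
  x=-1.324: |R|=0.24970 <1
  x=-3.235: |R|=1.18998 >1
  x=-3.228: |R|=1.18218 >1
  x=-3.128: |R|=1.07416 >1
So |R|<1 on (-3.0556, 0).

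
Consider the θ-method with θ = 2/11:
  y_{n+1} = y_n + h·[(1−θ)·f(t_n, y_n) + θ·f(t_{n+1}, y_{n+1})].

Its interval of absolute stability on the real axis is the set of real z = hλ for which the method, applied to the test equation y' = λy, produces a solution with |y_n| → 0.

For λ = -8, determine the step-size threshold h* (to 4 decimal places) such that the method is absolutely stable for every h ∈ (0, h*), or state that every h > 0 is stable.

On y'=λy, z=hλ:
  y_{n+1} = y_n + z·[9/11·y_n + 2/11·y_{n+1}] ⇒ (1 − 2/11z)y_{n+1} = (1 + 9/11z)y_n
  R(z) = (1 + 9/11z)/(1 − 2/11z).

Need |R(x)|<1, x<0.
x=-0.73: |R|=0.3555
R=−1: 1+9/11x = −1+2/11x ⇒ -7/11x=2 ⇒ x=2/(-7/11)=-3.1429
Confirm numerically:
  x=-3.082: |R|=0.97518 <1
  x=-2.881: |R|=0.89065 <1
  x=-2.338: |R|=0.64060 <1
  x=-1.728: |R|=0.31489 <1
  x=-3.674: |R|=1.20264 >1
  x=-3.389: |R|=1.09692 >1
  x=-3.361: |R|=1.08616 >1
Stable set (-3.1429, 0).

(-3.1429,0); λ=-8 ⇒ h* = (22/7)/8 = 0.3929.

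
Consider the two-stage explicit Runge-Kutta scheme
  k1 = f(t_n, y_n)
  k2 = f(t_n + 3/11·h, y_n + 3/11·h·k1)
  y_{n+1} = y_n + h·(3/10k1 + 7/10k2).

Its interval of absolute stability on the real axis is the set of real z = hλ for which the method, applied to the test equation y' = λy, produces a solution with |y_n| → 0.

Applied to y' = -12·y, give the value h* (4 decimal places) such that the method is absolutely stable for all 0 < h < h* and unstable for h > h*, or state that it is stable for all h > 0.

(-5.2381,0); λ=-12 ⇒ h* = (110/21)/12 = 0.4365.

Test eqn y'=λy, z=hλ:
  k1=λy_n ⇒ h·k1=z·y_n;  k2=λ(1+3/11z)y_n ⇒ h·k2=z(1+3/11z)y_n
  y_{n+1}/y_n = 1 + 3/10z + 7/10z(1+3/11z) = 1 + z + 21/110z²
  Hence R(z) = 1 + z + 21/110z².

Solve |R(x)|<1 on ℝ⁻.
x=-1.69: |R|=0.1447
R=1: x+21/110x²=0 ⇒ x=−110/21=-5.2381; min R=1−1/(4·21/110)=-0.3095>−1
Confirm numerically:
  x=-5.104: |R|=0.86934 <1
  x=-4.498: |R|=0.36447 <1
  x=-3.579: |R|=0.13360 <1
  x=-5.779: |R|=1.59676 >1
  x=-5.356: |R|=1.12056 >1
  x=-5.325: |R|=1.08835 >1
So |R|<1 on (-5.2381, 0).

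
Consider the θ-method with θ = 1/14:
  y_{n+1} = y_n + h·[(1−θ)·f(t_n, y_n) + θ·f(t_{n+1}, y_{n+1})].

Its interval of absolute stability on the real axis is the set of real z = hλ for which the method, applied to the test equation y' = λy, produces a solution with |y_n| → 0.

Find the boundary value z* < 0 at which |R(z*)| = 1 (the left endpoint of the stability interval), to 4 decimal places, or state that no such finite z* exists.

With y'=λy (z=hλ):
  y_{n+1} = y_n + z·[13/14·y_n + 1/14·y_{n+1}] ⇒ (1 − 1/14z)y_{n+1} = (1 + 13/14z)y_n
  R(z) = (1 + 13/14z)/(1 − 1/14z).

Find x<0 with |R(x)|<1.
x=-1.37: |R|=0.2479
R=−1: 1+13/14x = −1+1/14x ⇒ -6/7x=2 ⇒ x=2/(-6/7)=-2.3333
Confirm numerically:
  x=-2.035: |R|=0.77674 <1
  x=-1.311: |R|=0.19875 <1
  x=-1.189: |R|=0.09592 <1
  x=-1.038: |R|=0.03365 <1
  x=-2.920: |R|=1.41608 >1
  x=-2.839: |R|=1.36035 >1
  x=-2.512: |R|=1.12984 >1
Stable set (-2.3333, 0).

z* = -2.3333.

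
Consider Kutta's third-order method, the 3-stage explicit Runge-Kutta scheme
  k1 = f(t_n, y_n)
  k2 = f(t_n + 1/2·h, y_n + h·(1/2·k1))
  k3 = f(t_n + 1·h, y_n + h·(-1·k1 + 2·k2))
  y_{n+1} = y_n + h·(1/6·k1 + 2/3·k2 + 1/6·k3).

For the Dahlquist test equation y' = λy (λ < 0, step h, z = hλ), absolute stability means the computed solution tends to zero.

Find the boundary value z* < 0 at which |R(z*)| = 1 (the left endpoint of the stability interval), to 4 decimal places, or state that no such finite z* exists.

z* = -2.5127.

Set f=λy, z=hλ:
  order 3, 3-stage ⇒ R(z)=1+z+z^2/2+z^3/6
  (e.g. R(-1.35)=0.15119, |R|=0.15119)

Solve |R(x)|<1 on ℝ⁻.
x=-1.35: |R|=0.1512
|R(-2.21)|=0.5669 |R(-2.16)|=0.5068 |R(-1.88)|=0.2202
Bisect:
  x_lo=-3.3914 |R|=3.1417  x_hi=-0.3560 |R|=0.6999
  mid=-1.87370 |R|=0.21467 →hi
  mid=-2.63255 |R|=1.20813 →lo
  mid=-2.25312 |R|=0.62120 →hi
  mid=-2.44284 |R|=0.88870 →hi
  mid=-2.53769 |R|=1.04150 →lo
  mid=-2.49027 |R|=0.96342 →hi
  mid=-2.51398 |R|=1.00203 →lo
  ...
  [-2.51287,-2.51268] ⇒ x*=-2.5127
So |R|<1 on (-2.5127, 0).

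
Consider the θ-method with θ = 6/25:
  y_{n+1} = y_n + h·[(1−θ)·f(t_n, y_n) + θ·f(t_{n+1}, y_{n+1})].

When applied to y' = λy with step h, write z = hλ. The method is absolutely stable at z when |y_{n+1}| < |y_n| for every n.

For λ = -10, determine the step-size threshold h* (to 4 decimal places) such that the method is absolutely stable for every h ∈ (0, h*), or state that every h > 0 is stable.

With y'=λy (z=hλ):
  y_{n+1} = y_n + z·[19/25·y_n + 6/25·y_{n+1}] ⇒ (1 − 6/25z)y_{n+1} = (1 + 19/25z)y_n
  so R(z) = (1 + 19/25z)/(1 − 6/25z).

Solve |R(x)|<1 on ℝ⁻.
x=-1.21: |R|=0.0623
R=−1: 1+19/25x = −1+6/25x ⇒ -13/25x=2 ⇒ x=2/(-13/25)=-3.8462
Confirm numerically:
  x=-3.742: |R|=0.97147 <1
  x=-2.833: |R|=0.68639 <1
  x=-1.750: |R|=0.23239 <1
  x=-4.169: |R|=1.08392 >1
  x=-4.104: |R|=1.06755 >1
Interval (-3.8462, 0).

(-3.8462,0); λ=-10 ⇒ h* = (50/13)/10 = 0.3846.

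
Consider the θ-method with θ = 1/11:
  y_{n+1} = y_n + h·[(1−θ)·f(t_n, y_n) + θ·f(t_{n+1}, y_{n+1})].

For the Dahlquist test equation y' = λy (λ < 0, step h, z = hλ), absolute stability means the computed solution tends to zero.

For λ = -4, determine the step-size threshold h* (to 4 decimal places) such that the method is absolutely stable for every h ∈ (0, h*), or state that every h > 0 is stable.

(-2.4444,0); λ=-4 ⇒ h* = (22/9)/4 = 0.6111.

Set f=λy, z=hλ:
  y_{n+1} = y_n + z·[10/11·y_n + 1/11·y_{n+1}] ⇒ (1 − 1/11z)y_{n+1} = (1 + 10/11z)y_n
  R(z) = (1 + 10/11z)/(1 − 1/11z).

Solve |R(x)|<1 on ℝ⁻.
x=-1.35: |R|=0.2024
R=−1: 1+10/11x = −1+1/11x ⇒ -9/11x=2 ⇒ x=2/(-9/11)=-2.4444
Confirm numerically:
  x=-1.647: |R|=0.43251 <1
  x=-1.623: |R|=0.41432 <1
  x=-1.203: |R|=0.08441 <1
  x=-2.686: |R|=1.15885 >1
  x=-2.620: |R|=1.11601 >1
  x=-2.565: |R|=1.07999 >1
Interval (-2.4444, 0).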